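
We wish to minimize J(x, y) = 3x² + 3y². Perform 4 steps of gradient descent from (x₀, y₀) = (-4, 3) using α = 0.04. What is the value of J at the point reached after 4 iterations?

∇J = (6x, 6y)
Step 1: at (-4, 3), ∇J = (-24, 18) → (-4, 3) − 0.04·(-24, 18) = (-3.04, 2.28)
Step 2: at (-3.04, 2.28), ∇J = (-18.24, 13.68) → (-3.04, 2.28) − 0.04·(-18.24, 13.68) = (-2.3104, 1.7328)
Step 3: at (-2.3104, 1.7328), ∇J = (-13.8624, 10.3968) → (-2.3104, 1.7328) − 0.04·(-13.8624, 10.3968) = (-1.755904, 1.316928)
Step 4: at (-1.755904, 1.316928), ∇J = (-10.535424, 7.901568) → (-1.755904, 1.316928) − 0.04·(-10.535424, 7.901568) = (-1.33448704, 1.00086528)
J(-1.33448704, 1.00086528) = 8.34776090591232

8.34776090591232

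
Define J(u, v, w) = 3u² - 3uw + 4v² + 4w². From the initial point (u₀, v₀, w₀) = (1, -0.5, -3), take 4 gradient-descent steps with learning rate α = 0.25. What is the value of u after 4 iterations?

∇J = (6u - 3w, 8v, -3u + 8w)
Step 1: at (1, -0.5, -3), ∇J = (15, -4, -27) → (1, -0.5, -3) − 0.25·(15, -4, -27) = (-2.75, 0.5, 3.75)
Step 2: at (-2.75, 0.5, 3.75), ∇J = (-27.75, 4, 38.25) → (-2.75, 0.5, 3.75) − 0.25·(-27.75, 4, 38.25) = (4.1875, -0.5, -5.8125)
Step 3: at (4.1875, -0.5, -5.8125), ∇J = (42.5625, -4, -59.0625) → (4.1875, -0.5, -5.8125) − 0.25·(42.5625, -4, -59.0625) = (-6.453125, 0.5, 8.953125)
Step 4: at (-6.453125, 0.5, 8.953125), ∇J = (-65.578125, 4, 90.984375) → (-6.453125, 0.5, 8.953125) − 0.25·(-65.578125, 4, 90.984375) = (9.94140625, -0.5, -13.79296875)
u = 9.94140625

9.94140625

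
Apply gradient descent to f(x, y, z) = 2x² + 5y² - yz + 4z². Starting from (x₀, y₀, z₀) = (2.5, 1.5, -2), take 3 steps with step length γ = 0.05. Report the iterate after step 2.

(1.6, 0.26875, -0.6425)

∇f = (4x, 10y - z, -y + 8z)
(x₁, y₁, z₁) = (2.5, 1.5, -2) − 0.05·(10, 17, -17.5) = (2, 0.65, -1.125)
(x₂, y₂, z₂) = (2, 0.65, -1.125) − 0.05·(8, 7.625, -9.65) = (1.6, 0.26875, -0.6425)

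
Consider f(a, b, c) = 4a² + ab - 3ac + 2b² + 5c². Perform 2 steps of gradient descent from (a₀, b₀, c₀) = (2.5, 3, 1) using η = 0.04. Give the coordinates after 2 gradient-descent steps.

∇f = (8a + b - 3c, a + 4b, -3a + 10c)
(a₁, b₁, c₁) = (2.5, 3, 1) − 0.04·(20, 14.5, 2.5) = (1.7, 2.42, 0.9)
(a₂, b₂, c₂) = (1.7, 2.42, 0.9) − 0.04·(13.32, 11.38, 3.9) = (1.1672, 1.9648, 0.744)

(1.1672, 1.9648, 0.744)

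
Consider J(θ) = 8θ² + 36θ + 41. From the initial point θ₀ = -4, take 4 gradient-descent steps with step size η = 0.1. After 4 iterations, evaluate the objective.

0.91150592

J′(θ) = 16θ + 36
θ₁ = -4 − 0.1·(-28) = -1.2
θ₂ = -1.2 − 0.1·16.8 = -2.88
θ₃ = -2.88 − 0.1·(-10.08) = -1.872
θ₄ = -1.872 − 0.1·6.048 = -2.4768
J(-2.4768) = 0.91150592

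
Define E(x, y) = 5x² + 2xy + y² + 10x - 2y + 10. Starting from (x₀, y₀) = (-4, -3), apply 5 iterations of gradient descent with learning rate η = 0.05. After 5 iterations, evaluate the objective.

7.9227298816

∇E = (10x + 2y + 10, 2x + 2y - 2)
(x₁, y₁) = (-4, -3) − 0.05·(-36, -16) = (-2.2, -2.2)
(x₂, y₂) = (-2.2, -2.2) − 0.05·(-16.4, -10.8) = (-1.38, -1.66)
(x₃, y₃) = (-1.38, -1.66) − 0.05·(-7.12, -8.08) = (-1.024, -1.256)
(x₄, y₄) = (-1.024, -1.256) − 0.05·(-2.752, -6.56) = (-0.8864, -0.928)
(x₅, y₅) = (-0.8864, -0.928) − 0.05·(-0.72, -5.6288) = (-0.8504, -0.64656)
E(-0.8504, -0.64656) = 7.9227298816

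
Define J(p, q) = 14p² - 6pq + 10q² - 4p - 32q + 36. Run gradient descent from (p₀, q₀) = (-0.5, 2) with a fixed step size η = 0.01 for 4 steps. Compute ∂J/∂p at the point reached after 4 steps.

-7.25471328

∇J = (28p - 6q - 4, -6p + 20q - 32)
(p₁, q₁) = (-0.5, 2) − 0.01·(-30, 11) = (-0.2, 1.89)
(p₂, q₂) = (-0.2, 1.89) − 0.01·(-20.94, 7) = (0.0094, 1.82)
(p₃, q₃) = (0.0094, 1.82) − 0.01·(-14.6568, 4.3436) = (0.155968, 1.776564)
(p₄, q₄) = (0.155968, 1.776564) − 0.01·(-10.29228, 2.595472) = (0.2588908, 1.75060928)
∂J/∂p at (0.2588908, 1.75060928) = -7.25471328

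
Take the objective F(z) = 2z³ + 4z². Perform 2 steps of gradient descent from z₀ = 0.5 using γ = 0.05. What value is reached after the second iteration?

F′(z) = 6z² + 8z
z₁ = 0.5 − 0.05·5.5 = 0.225
z₂ = 0.225 − 0.05·2.10375 = 0.1198125

0.1198125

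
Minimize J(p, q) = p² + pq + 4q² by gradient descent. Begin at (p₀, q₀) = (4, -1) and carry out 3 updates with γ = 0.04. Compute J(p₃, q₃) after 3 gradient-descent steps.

∇J = (2p + q, p + 8q)
Step 1: at (4, -1), ∇J = (7, -4) → (4, -1) − 0.04·(7, -4) = (3.72, -0.84)
Step 2: at (3.72, -0.84), ∇J = (6.6, -3) → (3.72, -0.84) − 0.04·(6.6, -3) = (3.456, -0.72)
Step 3: at (3.456, -0.72), ∇J = (6.192, -2.304) → (3.456, -0.72) − 0.04·(6.192, -2.304) = (3.20832, -0.62784)
J(3.20832, -0.62784) = 9.855737856

9.855737856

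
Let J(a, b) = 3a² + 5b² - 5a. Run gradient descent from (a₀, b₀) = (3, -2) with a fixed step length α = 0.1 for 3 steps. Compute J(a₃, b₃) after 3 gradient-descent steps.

-2.025648

∇J = (6a - 5, 10b)
Step 1: at (3, -2), ∇J = (13, -20) → (3, -2) − 0.1·(13, -20) = (1.7, 0)
Step 2: at (1.7, 0), ∇J = (5.2, 0) → (1.7, 0) − 0.1·(5.2, 0) = (1.18, 0)
Step 3: at (1.18, 0), ∇J = (2.08, 0) → (1.18, 0) − 0.1·(2.08, 0) = (0.972, 0)
J(0.972, 0) = -2.025648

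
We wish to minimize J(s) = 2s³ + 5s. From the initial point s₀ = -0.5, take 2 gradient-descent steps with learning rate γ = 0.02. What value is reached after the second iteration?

-0.777628

J′(s) = 6s² + 5
Step 1: J′(-0.5) = 6.5; s₁ = -0.5 − 0.02·6.5 = -0.63
Step 2: J′(-0.63) = 7.3814; s₂ = -0.63 − 0.02·7.3814 = -0.777628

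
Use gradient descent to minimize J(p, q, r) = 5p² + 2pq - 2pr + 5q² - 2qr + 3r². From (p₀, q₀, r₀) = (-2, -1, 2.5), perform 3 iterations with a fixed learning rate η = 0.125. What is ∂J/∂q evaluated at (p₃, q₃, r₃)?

6.671875

∇J = (10p + 2q - 2r, 2p + 10q - 2r, -2p - 2q + 6r)
(p₁, q₁, r₁) = (-2, -1, 2.5) − 0.125·(-27, -19, 21) = (1.375, 1.375, -0.125)
(p₂, q₂, r₂) = (1.375, 1.375, -0.125) − 0.125·(16.75, 16.75, -6.25) = (-0.71875, -0.71875, 0.65625)
(p₃, q₃, r₃) = (-0.71875, -0.71875, 0.65625) − 0.125·(-9.9375, -9.9375, 6.8125) = (0.5234375, 0.5234375, -0.1953125)
∂J/∂q at (0.5234375, 0.5234375, -0.1953125) = 6.671875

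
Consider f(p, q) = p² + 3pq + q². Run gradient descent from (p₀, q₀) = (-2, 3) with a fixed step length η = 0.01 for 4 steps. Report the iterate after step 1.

(-2.05, 3)

∇f = (2p + 3q, 3p + 2q)
Step 1: at (-2, 3), ∇f = (5, 0) → (-2, 3) − 0.01·(5, 0) = (-2.05, 3)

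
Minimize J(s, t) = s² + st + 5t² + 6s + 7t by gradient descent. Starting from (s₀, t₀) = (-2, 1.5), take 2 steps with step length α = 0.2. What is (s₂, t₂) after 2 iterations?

(-2.32, 1.64)

∇J = (2s + t + 6, s + 10t + 7)
(s₁, t₁) = (-2, 1.5) − 0.2·(3.5, 20) = (-2.7, -2.5)
(s₂, t₂) = (-2.7, -2.5) − 0.2·(-1.9, -20.7) = (-2.32, 1.64)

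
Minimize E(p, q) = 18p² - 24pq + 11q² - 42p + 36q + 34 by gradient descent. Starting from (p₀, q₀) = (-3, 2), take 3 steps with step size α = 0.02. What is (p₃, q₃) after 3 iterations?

∇E = (36p - 24q - 42, -24p + 22q + 36)
Step 1: at (-3, 2), ∇E = (-198, 152) → (-3, 2) − 0.02·(-198, 152) = (0.96, -1.04)
Step 2: at (0.96, -1.04), ∇E = (17.52, -9.92) → (0.96, -1.04) − 0.02·(17.52, -9.92) = (0.6096, -0.8416)
Step 3: at (0.6096, -0.8416), ∇E = (0.144, 2.8544) → (0.6096, -0.8416) − 0.02·(0.144, 2.8544) = (0.60672, -0.898688)

(0.60672, -0.898688)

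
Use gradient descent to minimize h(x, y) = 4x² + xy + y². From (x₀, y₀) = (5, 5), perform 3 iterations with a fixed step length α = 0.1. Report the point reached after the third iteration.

∇h = (8x + y, x + 2y)
Step 1: at (5, 5), ∇h = (45, 15) → (5, 5) − 0.1·(45, 15) = (0.5, 3.5)
Step 2: at (0.5, 3.5), ∇h = (7.5, 7.5) → (0.5, 3.5) − 0.1·(7.5, 7.5) = (-0.25, 2.75)
Step 3: at (-0.25, 2.75), ∇h = (0.75, 5.25) → (-0.25, 2.75) − 0.1·(0.75, 5.25) = (-0.325, 2.225)

(-0.325, 2.225)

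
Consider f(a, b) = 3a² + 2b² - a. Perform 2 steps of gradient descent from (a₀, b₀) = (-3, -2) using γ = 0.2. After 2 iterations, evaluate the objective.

-0.0224

∇f = (6a - 1, 4b)
(a₁, b₁) = (-3, -2) − 0.2·(-19, -8) = (0.8, -0.4)
(a₂, b₂) = (0.8, -0.4) − 0.2·(3.8, -1.6) = (0.04, -0.08)
f(0.04, -0.08) = -0.0224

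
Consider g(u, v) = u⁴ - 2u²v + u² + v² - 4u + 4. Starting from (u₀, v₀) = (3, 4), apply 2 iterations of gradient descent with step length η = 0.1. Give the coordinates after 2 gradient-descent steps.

∇g = (4u³ - 4uv + 2u - 4, -2u² + 2v)
(u₁, v₁) = (3, 4) − 0.1·(62, -10) = (-3.2, 5)
(u₂, v₂) = (-3.2, 5) − 0.1·(-77.472, -10.48) = (4.5472, 6.048)

(4.5472, 6.048)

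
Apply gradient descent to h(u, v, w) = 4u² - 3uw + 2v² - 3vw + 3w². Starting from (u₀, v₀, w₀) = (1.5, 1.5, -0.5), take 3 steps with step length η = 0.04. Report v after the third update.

∇h = (8u - 3w, 4v - 3w, -3u - 3v + 6w)
(u₁, v₁, w₁) = (1.5, 1.5, -0.5) − 0.04·(13.5, 7.5, -12) = (0.96, 1.2, -0.02)
(u₂, v₂, w₂) = (0.96, 1.2, -0.02) − 0.04·(7.74, 4.86, -6.6) = (0.6504, 1.0056, 0.244)
(u₃, v₃, w₃) = (0.6504, 1.0056, 0.244) − 0.04·(4.4712, 3.2904, -3.504) = (0.471552, 0.873984, 0.38416)
v = 0.873984

0.873984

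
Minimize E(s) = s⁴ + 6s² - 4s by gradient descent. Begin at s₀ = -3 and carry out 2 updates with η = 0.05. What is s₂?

-15.0768

E′(s) = 4s³ + 12s - 4
Step 1: E′(-3) = -148; s₁ = -3 − 0.05·(-148) = 4.4
Step 2: E′(4.4) = 389.536; s₂ = 4.4 − 0.05·389.536 = -15.0768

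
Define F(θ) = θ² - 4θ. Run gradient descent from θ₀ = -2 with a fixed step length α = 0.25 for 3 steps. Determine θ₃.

F′(θ) = 2θ - 4
Step 1: F′(-2) = -8; θ₁ = -2 − 0.25·(-8) = 0
Step 2: F′(0) = -4; θ₂ = 0 − 0.25·(-4) = 1
Step 3: F′(1) = -2; θ₃ = 1 − 0.25·(-2) = 1.5

1.5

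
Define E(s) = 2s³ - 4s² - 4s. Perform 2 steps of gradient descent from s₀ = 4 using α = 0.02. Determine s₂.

E′(s) = 6s² - 8s - 4
Step 1: E′(4) = 60; s₁ = 4 − 0.02·60 = 2.8
Step 2: E′(2.8) = 20.64; s₂ = 2.8 − 0.02·20.64 = 2.3872

2.3872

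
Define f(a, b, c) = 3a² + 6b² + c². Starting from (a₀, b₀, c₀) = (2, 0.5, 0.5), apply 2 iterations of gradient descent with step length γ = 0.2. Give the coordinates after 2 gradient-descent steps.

(0.08, 0.98, 0.18)

∇f = (6a, 12b, 2c)
Step 1: at (2, 0.5, 0.5), ∇f = (12, 6, 1) → (2, 0.5, 0.5) − 0.2·(12, 6, 1) = (-0.4, -0.7, 0.3)
Step 2: at (-0.4, -0.7, 0.3), ∇f = (-2.4, -8.4, 0.6) → (-0.4, -0.7, 0.3) − 0.2·(-2.4, -8.4, 0.6) = (0.08, 0.98, 0.18)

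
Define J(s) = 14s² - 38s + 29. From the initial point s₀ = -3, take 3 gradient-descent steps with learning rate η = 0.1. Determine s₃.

26.768

J′(s) = 28s - 38
Step 1: J′(-3) = -122; s₁ = -3 − 0.1·(-122) = 9.2
Step 2: J′(9.2) = 219.6; s₂ = 9.2 − 0.1·219.6 = -12.76
Step 3: J′(-12.76) = -395.28; s₃ = -12.76 − 0.1·(-395.28) = 26.768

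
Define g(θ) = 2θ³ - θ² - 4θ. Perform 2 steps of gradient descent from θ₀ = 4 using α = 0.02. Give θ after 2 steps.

g′(θ) = 6θ² - 2θ - 4
θ₁ = 4 − 0.02·84 = 2.32
θ₂ = 2.32 − 0.02·23.6544 = 1.846912

1.846912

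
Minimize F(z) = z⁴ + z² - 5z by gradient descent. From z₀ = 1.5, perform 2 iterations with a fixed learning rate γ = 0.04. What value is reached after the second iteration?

F′(z) = 4z³ + 2z - 5
Step 1: F′(1.5) = 11.5; z₁ = 1.5 − 0.04·11.5 = 1.04
Step 2: F′(1.04) = 1.579456; z₂ = 1.04 − 0.04·1.579456 = 0.97682176

0.97682176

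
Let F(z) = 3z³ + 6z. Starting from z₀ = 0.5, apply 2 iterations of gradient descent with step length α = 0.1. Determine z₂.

F′(z) = 9z² + 6
z₁ = 0.5 − 0.1·8.25 = -0.325
z₂ = -0.325 − 0.1·6.950625 = -1.0200625

-1.0200625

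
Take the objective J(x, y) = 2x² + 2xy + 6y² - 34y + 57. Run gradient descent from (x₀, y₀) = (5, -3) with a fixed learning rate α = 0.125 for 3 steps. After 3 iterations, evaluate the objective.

∇J = (4x + 2y, 2x + 12y - 34)
(x₁, y₁) = (5, -3) − 0.125·(14, -60) = (3.25, 4.5)
(x₂, y₂) = (3.25, 4.5) − 0.125·(22, 26.5) = (0.5, 1.1875)
(x₃, y₃) = (0.5, 1.1875) − 0.125·(4.375, -18.75) = (-0.046875, 3.53125)
J(-0.046875, 3.53125) = 11.42919921875

11.42919921875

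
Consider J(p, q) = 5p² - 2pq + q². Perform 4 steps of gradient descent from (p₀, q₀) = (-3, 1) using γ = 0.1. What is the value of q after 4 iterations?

0.1424

∇J = (10p - 2q, -2p + 2q)
(p₁, q₁) = (-3, 1) − 0.1·(-32, 8) = (0.2, 0.2)
(p₂, q₂) = (0.2, 0.2) − 0.1·(1.6, 0) = (0.04, 0.2)
(p₃, q₃) = (0.04, 0.2) − 0.1·(0, 0.32) = (0.04, 0.168)
(p₄, q₄) = (0.04, 0.168) − 0.1·(0.064, 0.256) = (0.0336, 0.1424)
q = 0.1424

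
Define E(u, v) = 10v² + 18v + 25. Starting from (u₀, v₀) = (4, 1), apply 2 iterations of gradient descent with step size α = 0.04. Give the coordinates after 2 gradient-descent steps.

(4, -0.824)

∇E = (0, 20v + 18)
(u₁, v₁) = (4, 1) − 0.04·(0, 38) = (4, -0.52)
(u₂, v₂) = (4, -0.52) − 0.04·(0, 7.6) = (4, -0.824)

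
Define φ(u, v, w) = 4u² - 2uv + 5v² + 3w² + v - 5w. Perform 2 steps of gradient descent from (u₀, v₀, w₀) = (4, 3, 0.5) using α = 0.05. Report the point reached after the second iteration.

∇φ = (8u - 2v, -2u + 10v + 1, 6w - 5)
(u₁, v₁, w₁) = (4, 3, 0.5) − 0.05·(26, 23, -2) = (2.7, 1.85, 0.6)
(u₂, v₂, w₂) = (2.7, 1.85, 0.6) − 0.05·(17.9, 14.1, -1.4) = (1.805, 1.145, 0.67)

(1.805, 1.145, 0.67)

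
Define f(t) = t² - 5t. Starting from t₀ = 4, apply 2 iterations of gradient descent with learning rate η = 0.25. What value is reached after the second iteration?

f′(t) = 2t - 5
Step 1: f′(4) = 3; t₁ = 4 − 0.25·3 = 3.25
Step 2: f′(3.25) = 1.5; t₂ = 3.25 − 0.25·1.5 = 2.875

2.875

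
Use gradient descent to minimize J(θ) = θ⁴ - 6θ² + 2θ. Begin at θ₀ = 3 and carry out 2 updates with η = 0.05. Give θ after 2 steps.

J′(θ) = 4θ³ - 12θ + 2
θ₁ = 3 − 0.05·74 = -0.7
θ₂ = -0.7 − 0.05·9.028 = -1.1514

-1.1514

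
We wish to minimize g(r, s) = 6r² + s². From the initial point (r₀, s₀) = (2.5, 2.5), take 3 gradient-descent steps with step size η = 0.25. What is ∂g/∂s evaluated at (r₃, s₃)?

0.625

∇g = (12r, 2s)
Step 1: at (2.5, 2.5), ∇g = (30, 5) → (2.5, 2.5) − 0.25·(30, 5) = (-5, 1.25)
Step 2: at (-5, 1.25), ∇g = (-60, 2.5) → (-5, 1.25) − 0.25·(-60, 2.5) = (10, 0.625)
Step 3: at (10, 0.625), ∇g = (120, 1.25) → (10, 0.625) − 0.25·(120, 1.25) = (-20, 0.3125)
∂g/∂s at (-20, 0.3125) = 0.625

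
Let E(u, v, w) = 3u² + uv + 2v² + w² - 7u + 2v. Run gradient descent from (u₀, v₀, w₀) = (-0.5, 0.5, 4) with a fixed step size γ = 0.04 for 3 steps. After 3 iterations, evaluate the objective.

∇E = (6u + v - 7, u + 4v + 2, 2w)
Step 1: at (-0.5, 0.5, 4), ∇E = (-9.5, 3.5, 8) → (-0.5, 0.5, 4) − 0.04·(-9.5, 3.5, 8) = (-0.12, 0.36, 3.68)
Step 2: at (-0.12, 0.36, 3.68), ∇E = (-7.36, 3.32, 7.36) → (-0.12, 0.36, 3.68) − 0.04·(-7.36, 3.32, 7.36) = (0.1744, 0.2272, 3.3856)
Step 3: at (0.1744, 0.2272, 3.3856), ∇E = (-5.7264, 3.0832, 6.7712) → (0.1744, 0.2272, 3.3856) − 0.04·(-5.7264, 3.0832, 6.7712) = (0.403456, 0.103872, 3.114752)
E(0.403456, 0.103872, 3.114752) = 7.637048819712

7.637048819712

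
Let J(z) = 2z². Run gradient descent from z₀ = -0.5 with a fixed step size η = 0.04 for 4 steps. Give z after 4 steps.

-0.24893568

J′(z) = 4z
z₁ = -0.5 − 0.04·(-2) = -0.42
z₂ = -0.42 − 0.04·(-1.68) = -0.3528
z₃ = -0.3528 − 0.04·(-1.4112) = -0.296352
z₄ = -0.296352 − 0.04·(-1.185408) = -0.24893568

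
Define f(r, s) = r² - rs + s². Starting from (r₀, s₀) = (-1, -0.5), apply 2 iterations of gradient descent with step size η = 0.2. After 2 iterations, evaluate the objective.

0.2352

∇f = (2r - s, -r + 2s)
(r₁, s₁) = (-1, -0.5) − 0.2·(-1.5, 0) = (-0.7, -0.5)
(r₂, s₂) = (-0.7, -0.5) − 0.2·(-0.9, -0.3) = (-0.52, -0.44)
f(-0.52, -0.44) = 0.2352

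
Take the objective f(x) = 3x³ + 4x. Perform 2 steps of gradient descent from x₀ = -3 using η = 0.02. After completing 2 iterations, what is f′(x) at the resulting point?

f′(x) = 9x² + 4
Step 1: f′(-3) = 85; x₁ = -3 − 0.02·85 = -4.7
Step 2: f′(-4.7) = 202.81; x₂ = -4.7 − 0.02·202.81 = -8.7562
f′(x) at (-8.7562) = 694.03934596

694.03934596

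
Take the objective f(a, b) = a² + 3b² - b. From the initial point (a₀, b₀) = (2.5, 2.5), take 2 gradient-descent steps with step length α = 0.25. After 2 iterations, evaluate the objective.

∇f = (2a, 6b - 1)
(a₁, b₁) = (2.5, 2.5) − 0.25·(5, 14) = (1.25, -1)
(a₂, b₂) = (1.25, -1) − 0.25·(2.5, -7) = (0.625, 0.75)
f(0.625, 0.75) = 1.328125

1.328125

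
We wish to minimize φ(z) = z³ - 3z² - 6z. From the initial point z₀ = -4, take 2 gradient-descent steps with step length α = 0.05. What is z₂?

φ′(z) = 3z² - 6z - 6
Step 1: φ′(-4) = 66; z₁ = -4 − 0.05·66 = -7.3
Step 2: φ′(-7.3) = 197.67; z₂ = -7.3 − 0.05·197.67 = -17.1835

-17.1835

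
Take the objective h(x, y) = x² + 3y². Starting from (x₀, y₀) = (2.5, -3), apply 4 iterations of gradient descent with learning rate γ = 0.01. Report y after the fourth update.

∇h = (2x, 6y)
(x₁, y₁) = (2.5, -3) − 0.01·(5, -18) = (2.45, -2.82)
(x₂, y₂) = (2.45, -2.82) − 0.01·(4.9, -16.92) = (2.401, -2.6508)
(x₃, y₃) = (2.401, -2.6508) − 0.01·(4.802, -15.9048) = (2.35298, -2.491752)
(x₄, y₄) = (2.35298, -2.491752) − 0.01·(4.70596, -14.950512) = (2.3059204, -2.34224688)
y = -2.34224688

-2.34224688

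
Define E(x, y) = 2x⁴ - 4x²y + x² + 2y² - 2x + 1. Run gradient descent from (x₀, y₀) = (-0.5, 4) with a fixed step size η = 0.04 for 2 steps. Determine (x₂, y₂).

(-1.58665856, 3.009664)

∇E = (8x³ - 8xy + 2x - 2, -4x² + 4y)
Step 1: at (-0.5, 4), ∇E = (12, 15) → (-0.5, 4) − 0.04·(12, 15) = (-0.98, 3.4)
Step 2: at (-0.98, 3.4), ∇E = (15.166464, 9.7584) → (-0.98, 3.4) − 0.04·(15.166464, 9.7584) = (-1.58665856, 3.009664)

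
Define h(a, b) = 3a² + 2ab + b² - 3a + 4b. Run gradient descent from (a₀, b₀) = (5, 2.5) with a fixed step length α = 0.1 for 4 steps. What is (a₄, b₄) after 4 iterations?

∇h = (6a + 2b - 3, 2a + 2b + 4)
(a₁, b₁) = (5, 2.5) − 0.1·(32, 19) = (1.8, 0.6)
(a₂, b₂) = (1.8, 0.6) − 0.1·(9, 8.8) = (0.9, -0.28)
(a₃, b₃) = (0.9, -0.28) − 0.1·(1.84, 5.24) = (0.716, -0.804)
(a₄, b₄) = (0.716, -0.804) − 0.1·(-0.312, 3.824) = (0.7472, -1.1864)

(0.7472, -1.1864)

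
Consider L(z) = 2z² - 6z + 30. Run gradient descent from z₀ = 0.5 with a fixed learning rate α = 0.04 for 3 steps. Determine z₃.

L′(z) = 4z - 6
z₁ = 0.5 − 0.04·(-4) = 0.66
z₂ = 0.66 − 0.04·(-3.36) = 0.7944
z₃ = 0.7944 − 0.04·(-2.8224) = 0.907296

0.907296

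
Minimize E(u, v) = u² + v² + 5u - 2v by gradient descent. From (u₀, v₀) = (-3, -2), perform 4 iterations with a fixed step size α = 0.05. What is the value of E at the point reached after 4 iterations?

-3.2681783075

∇E = (2u + 5, 2v - 2)
Step 1: at (-3, -2), ∇E = (-1, -6) → (-3, -2) − 0.05·(-1, -6) = (-2.95, -1.7)
Step 2: at (-2.95, -1.7), ∇E = (-0.9, -5.4) → (-2.95, -1.7) − 0.05·(-0.9, -5.4) = (-2.905, -1.43)
Step 3: at (-2.905, -1.43), ∇E = (-0.81, -4.86) → (-2.905, -1.43) − 0.05·(-0.81, -4.86) = (-2.8645, -1.187)
Step 4: at (-2.8645, -1.187), ∇E = (-0.729, -4.374) → (-2.8645, -1.187) − 0.05·(-0.729, -4.374) = (-2.82805, -0.9683)
E(-2.82805, -0.9683) = -3.2681783075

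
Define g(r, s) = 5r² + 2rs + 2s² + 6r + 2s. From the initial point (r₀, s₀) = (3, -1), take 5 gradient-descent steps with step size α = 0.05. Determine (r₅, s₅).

∇g = (10r + 2s + 6, 2r + 4s + 2)
(r₁, s₁) = (3, -1) − 0.05·(34, 4) = (1.3, -1.2)
(r₂, s₂) = (1.3, -1.2) − 0.05·(16.6, -0.2) = (0.47, -1.19)
(r₃, s₃) = (0.47, -1.19) − 0.05·(8.32, -1.82) = (0.054, -1.099)
(r₄, s₄) = (0.054, -1.099) − 0.05·(4.342, -2.288) = (-0.1631, -0.9846)
(r₅, s₅) = (-0.1631, -0.9846) − 0.05·(2.3998, -2.2646) = (-0.28309, -0.87137)

(-0.28309, -0.87137)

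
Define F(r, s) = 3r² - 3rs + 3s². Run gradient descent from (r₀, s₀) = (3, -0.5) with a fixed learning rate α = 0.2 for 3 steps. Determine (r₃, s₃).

(-0.816, 0.976)

∇F = (6r - 3s, -3r + 6s)
Step 1: at (3, -0.5), ∇F = (19.5, -12) → (3, -0.5) − 0.2·(19.5, -12) = (-0.9, 1.9)
Step 2: at (-0.9, 1.9), ∇F = (-11.1, 14.1) → (-0.9, 1.9) − 0.2·(-11.1, 14.1) = (1.32, -0.92)
Step 3: at (1.32, -0.92), ∇F = (10.68, -9.48) → (1.32, -0.92) − 0.2·(10.68, -9.48) = (-0.816, 0.976)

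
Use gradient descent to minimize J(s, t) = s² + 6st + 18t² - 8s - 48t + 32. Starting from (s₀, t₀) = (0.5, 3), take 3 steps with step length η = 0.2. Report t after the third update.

∇J = (2s + 6t - 8, 6s + 36t - 48)
(s₁, t₁) = (0.5, 3) − 0.2·(11, 63) = (-1.7, -9.6)
(s₂, t₂) = (-1.7, -9.6) − 0.2·(-69, -403.8) = (12.1, 71.16)
(s₃, t₃) = (12.1, 71.16) − 0.2·(443.16, 2586.36) = (-76.532, -446.112)
t = -446.112

-446.112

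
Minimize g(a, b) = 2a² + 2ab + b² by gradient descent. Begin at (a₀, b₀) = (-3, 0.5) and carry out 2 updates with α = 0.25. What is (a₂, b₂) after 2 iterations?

∇g = (4a + 2b, 2a + 2b)
Step 1: at (-3, 0.5), ∇g = (-11, -5) → (-3, 0.5) − 0.25·(-11, -5) = (-0.25, 1.75)
Step 2: at (-0.25, 1.75), ∇g = (2.5, 3) → (-0.25, 1.75) − 0.25·(2.5, 3) = (-0.875, 1)

(-0.875, 1)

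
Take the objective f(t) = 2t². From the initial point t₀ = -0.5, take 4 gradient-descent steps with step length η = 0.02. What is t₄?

f′(t) = 4t
t₁ = -0.5 − 0.02·(-2) = -0.46
t₂ = -0.46 − 0.02·(-1.84) = -0.4232
t₃ = -0.4232 − 0.02·(-1.6928) = -0.389344
t₄ = -0.389344 − 0.02·(-1.557376) = -0.35819648

-0.35819648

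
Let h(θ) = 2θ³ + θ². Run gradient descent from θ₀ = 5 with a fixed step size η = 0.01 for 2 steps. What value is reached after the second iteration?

h′(θ) = 6θ² + 2θ
θ₁ = 5 − 0.01·160 = 3.4
θ₂ = 3.4 − 0.01·76.16 = 2.6384

2.6384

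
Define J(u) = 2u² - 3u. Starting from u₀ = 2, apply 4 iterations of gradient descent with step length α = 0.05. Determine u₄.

J′(u) = 4u - 3
u₁ = 2 − 0.05·5 = 1.75
u₂ = 1.75 − 0.05·4 = 1.55
u₃ = 1.55 − 0.05·3.2 = 1.39
u₄ = 1.39 − 0.05·2.56 = 1.262

1.262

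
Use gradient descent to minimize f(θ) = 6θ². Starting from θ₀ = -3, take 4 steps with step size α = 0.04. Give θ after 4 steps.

-0.21934848

f′(θ) = 12θ
Step 1: f′(-3) = -36; θ₁ = -3 − 0.04·(-36) = -1.56
Step 2: f′(-1.56) = -18.72; θ₂ = -1.56 − 0.04·(-18.72) = -0.8112
Step 3: f′(-0.8112) = -9.7344; θ₃ = -0.8112 − 0.04·(-9.7344) = -0.421824
Step 4: f′(-0.421824) = -5.061888; θ₄ = -0.421824 − 0.04·(-5.061888) = -0.21934848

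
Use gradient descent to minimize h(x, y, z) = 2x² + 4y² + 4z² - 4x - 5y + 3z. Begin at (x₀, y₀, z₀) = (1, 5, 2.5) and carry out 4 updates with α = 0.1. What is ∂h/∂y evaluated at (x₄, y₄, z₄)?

∇h = (4x - 4, 8y - 5, 8z + 3)
Step 1: at (1, 5, 2.5), ∇h = (0, 35, 23) → (1, 5, 2.5) − 0.1·(0, 35, 23) = (1, 1.5, 0.2)
Step 2: at (1, 1.5, 0.2), ∇h = (0, 7, 4.6) → (1, 1.5, 0.2) − 0.1·(0, 7, 4.6) = (1, 0.8, -0.26)
Step 3: at (1, 0.8, -0.26), ∇h = (0, 1.4, 0.92) → (1, 0.8, -0.26) − 0.1·(0, 1.4, 0.92) = (1, 0.66, -0.352)
Step 4: at (1, 0.66, -0.352), ∇h = (0, 0.28, 0.184) → (1, 0.66, -0.352) − 0.1·(0, 0.28, 0.184) = (1, 0.632, -0.3704)
∂h/∂y at (1, 0.632, -0.3704) = 0.056

0.056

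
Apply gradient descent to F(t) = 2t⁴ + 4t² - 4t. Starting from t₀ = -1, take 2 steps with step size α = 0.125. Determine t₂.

F′(t) = 8t³ + 8t - 4
Step 1: F′(-1) = -20; t₁ = -1 − 0.125·(-20) = 1.5
Step 2: F′(1.5) = 35; t₂ = 1.5 − 0.125·35 = -2.875

-2.875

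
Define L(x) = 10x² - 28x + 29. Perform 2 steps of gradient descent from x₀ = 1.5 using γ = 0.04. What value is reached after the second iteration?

L′(x) = 20x - 28
Step 1: L′(1.5) = 2; x₁ = 1.5 − 0.04·2 = 1.42
Step 2: L′(1.42) = 0.4; x₂ = 1.42 − 0.04·0.4 = 1.404

1.404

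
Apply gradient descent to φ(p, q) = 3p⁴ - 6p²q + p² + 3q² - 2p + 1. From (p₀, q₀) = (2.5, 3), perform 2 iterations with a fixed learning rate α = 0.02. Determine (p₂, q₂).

(0.88082824, 3.012012)

∇φ = (12p³ - 12pq + 2p - 2, -6p² + 6q)
(p₁, q₁) = (2.5, 3) − 0.02·(100.5, -19.5) = (0.49, 3.39)
(p₂, q₂) = (0.49, 3.39) − 0.02·(-19.541412, 18.8994) = (0.88082824, 3.012012)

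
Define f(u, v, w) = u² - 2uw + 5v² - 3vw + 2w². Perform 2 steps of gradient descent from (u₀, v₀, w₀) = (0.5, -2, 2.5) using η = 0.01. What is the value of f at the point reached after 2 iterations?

28.422008125

∇f = (2u - 2w, 10v - 3w, -2u - 3v + 4w)
Step 1: at (0.5, -2, 2.5), ∇f = (-4, -27.5, 15) → (0.5, -2, 2.5) − 0.01·(-4, -27.5, 15) = (0.54, -1.725, 2.35)
Step 2: at (0.54, -1.725, 2.35), ∇f = (-3.62, -24.3, 13.495) → (0.54, -1.725, 2.35) − 0.01·(-3.62, -24.3, 13.495) = (0.5762, -1.482, 2.21505)
f(0.5762, -1.482, 2.21505) = 28.422008125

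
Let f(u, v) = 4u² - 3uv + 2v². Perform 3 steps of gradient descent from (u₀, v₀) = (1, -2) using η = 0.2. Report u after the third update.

-1.344

∇f = (8u - 3v, -3u + 4v)
Step 1: at (1, -2), ∇f = (14, -11) → (1, -2) − 0.2·(14, -11) = (-1.8, 0.2)
Step 2: at (-1.8, 0.2), ∇f = (-15, 6.2) → (-1.8, 0.2) − 0.2·(-15, 6.2) = (1.2, -1.04)
Step 3: at (1.2, -1.04), ∇f = (12.72, -7.76) → (1.2, -1.04) − 0.2·(12.72, -7.76) = (-1.344, 0.512)
u = -1.344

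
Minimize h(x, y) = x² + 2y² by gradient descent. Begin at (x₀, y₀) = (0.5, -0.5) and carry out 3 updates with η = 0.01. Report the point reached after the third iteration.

(0.470596, -0.442368)

∇h = (2x, 4y)
(x₁, y₁) = (0.5, -0.5) − 0.01·(1, -2) = (0.49, -0.48)
(x₂, y₂) = (0.49, -0.48) − 0.01·(0.98, -1.92) = (0.4802, -0.4608)
(x₃, y₃) = (0.4802, -0.4608) − 0.01·(0.9604, -1.8432) = (0.470596, -0.442368)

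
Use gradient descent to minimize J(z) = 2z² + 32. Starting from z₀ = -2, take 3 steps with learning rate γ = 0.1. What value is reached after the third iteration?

J′(z) = 4z
z₁ = -2 − 0.1·(-8) = -1.2
z₂ = -1.2 − 0.1·(-4.8) = -0.72
z₃ = -0.72 − 0.1·(-2.88) = -0.432

-0.432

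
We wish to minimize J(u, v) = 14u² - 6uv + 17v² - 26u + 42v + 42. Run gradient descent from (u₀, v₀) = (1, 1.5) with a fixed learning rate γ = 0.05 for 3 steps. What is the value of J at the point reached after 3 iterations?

48.20574225

∇J = (28u - 6v - 26, -6u + 34v + 42)
(u₁, v₁) = (1, 1.5) − 0.05·(-7, 87) = (1.35, -2.85)
(u₂, v₂) = (1.35, -2.85) − 0.05·(28.9, -63) = (-0.095, 0.3)
(u₃, v₃) = (-0.095, 0.3) − 0.05·(-30.46, 52.77) = (1.428, -2.3385)
J(1.428, -2.3385) = 48.20574225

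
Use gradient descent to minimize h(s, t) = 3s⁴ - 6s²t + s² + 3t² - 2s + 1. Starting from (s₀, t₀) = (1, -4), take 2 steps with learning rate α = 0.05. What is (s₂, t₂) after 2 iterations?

∇h = (12s³ - 12st + 2s - 2, -6s² + 6t)
(s₁, t₁) = (1, -4) − 0.05·(60, -30) = (-2, -2.5)
(s₂, t₂) = (-2, -2.5) − 0.05·(-162, -39) = (6.1, -0.55)

(6.1, -0.55)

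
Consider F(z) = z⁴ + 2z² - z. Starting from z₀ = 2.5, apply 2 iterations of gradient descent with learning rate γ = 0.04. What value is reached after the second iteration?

F′(z) = 4z³ + 4z - 1
Step 1: F′(2.5) = 71.5; z₁ = 2.5 − 0.04·71.5 = -0.36
Step 2: F′(-0.36) = -2.626624; z₂ = -0.36 − 0.04·(-2.626624) = -0.25493504

-0.25493504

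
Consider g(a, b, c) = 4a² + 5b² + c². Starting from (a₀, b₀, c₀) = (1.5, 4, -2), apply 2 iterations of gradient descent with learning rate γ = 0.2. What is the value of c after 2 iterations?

∇g = (8a, 10b, 2c)
Step 1: at (1.5, 4, -2), ∇g = (12, 40, -4) → (1.5, 4, -2) − 0.2·(12, 40, -4) = (-0.9, -4, -1.2)
Step 2: at (-0.9, -4, -1.2), ∇g = (-7.2, -40, -2.4) → (-0.9, -4, -1.2) − 0.2·(-7.2, -40, -2.4) = (0.54, 4, -0.72)
c = -0.72

-0.72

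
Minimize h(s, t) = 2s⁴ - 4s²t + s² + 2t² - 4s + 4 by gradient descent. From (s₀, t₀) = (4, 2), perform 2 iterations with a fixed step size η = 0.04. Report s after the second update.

861.32163584

∇h = (8s³ - 8st + 2s - 4, -4s² + 4t)
Step 1: at (4, 2), ∇h = (452, -56) → (4, 2) − 0.04·(452, -56) = (-14.08, 4.24)
Step 2: at (-14.08, 4.24), ∇h = (-21885.040896, -776.0256) → (-14.08, 4.24) − 0.04·(-21885.040896, -776.0256) = (861.32163584, 35.281024)
s = 861.32163584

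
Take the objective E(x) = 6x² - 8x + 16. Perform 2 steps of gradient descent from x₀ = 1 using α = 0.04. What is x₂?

E′(x) = 12x - 8
x₁ = 1 − 0.04·4 = 0.84
x₂ = 0.84 − 0.04·2.08 = 0.7568

0.7568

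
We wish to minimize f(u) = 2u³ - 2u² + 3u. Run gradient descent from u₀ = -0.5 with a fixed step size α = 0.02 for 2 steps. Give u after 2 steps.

-0.788028

f′(u) = 6u² - 4u + 3
Step 1: f′(-0.5) = 6.5; u₁ = -0.5 − 0.02·6.5 = -0.63
Step 2: f′(-0.63) = 7.9014; u₂ = -0.63 − 0.02·7.9014 = -0.788028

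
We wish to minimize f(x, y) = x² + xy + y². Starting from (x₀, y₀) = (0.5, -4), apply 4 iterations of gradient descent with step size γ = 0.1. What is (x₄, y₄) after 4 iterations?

(1.05605, -1.8964)

∇f = (2x + y, x + 2y)
(x₁, y₁) = (0.5, -4) − 0.1·(-3, -7.5) = (0.8, -3.25)
(x₂, y₂) = (0.8, -3.25) − 0.1·(-1.65, -5.7) = (0.965, -2.68)
(x₃, y₃) = (0.965, -2.68) − 0.1·(-0.75, -4.395) = (1.04, -2.2405)
(x₄, y₄) = (1.04, -2.2405) − 0.1·(-0.1605, -3.441) = (1.05605, -1.8964)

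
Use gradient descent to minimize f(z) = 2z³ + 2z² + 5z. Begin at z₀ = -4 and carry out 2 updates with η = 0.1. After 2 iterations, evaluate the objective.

f′(z) = 6z² + 4z + 5
Step 1: f′(-4) = 85; z₁ = -4 − 0.1·85 = -12.5
Step 2: f′(-12.5) = 892.5; z₂ = -12.5 − 0.1·892.5 = -101.75
f(-101.75) = -2086650.84375

-2086650.84375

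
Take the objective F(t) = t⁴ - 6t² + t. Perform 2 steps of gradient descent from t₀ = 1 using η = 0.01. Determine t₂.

1.13939828

F′(t) = 4t³ - 12t + 1
t₁ = 1 − 0.01·(-7) = 1.07
t₂ = 1.07 − 0.01·(-6.939828) = 1.13939828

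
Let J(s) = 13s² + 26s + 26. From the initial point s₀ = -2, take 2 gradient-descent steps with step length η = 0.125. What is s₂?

J′(s) = 26s + 26
s₁ = -2 − 0.125·(-26) = 1.25
s₂ = 1.25 − 0.125·58.5 = -6.0625

-6.0625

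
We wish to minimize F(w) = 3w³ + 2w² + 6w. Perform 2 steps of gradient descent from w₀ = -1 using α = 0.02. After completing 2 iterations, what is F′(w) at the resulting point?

F′(w) = 9w² + 4w + 6
Step 1: F′(-1) = 11; w₁ = -1 − 0.02·11 = -1.22
Step 2: F′(-1.22) = 14.5156; w₂ = -1.22 − 0.02·14.5156 = -1.510312
F′(w) at (-1.510312) = 20.488133036096

20.488133036096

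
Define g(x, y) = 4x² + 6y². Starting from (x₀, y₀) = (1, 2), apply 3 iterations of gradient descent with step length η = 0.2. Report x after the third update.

∇g = (8x, 12y)
Step 1: at (1, 2), ∇g = (8, 24) → (1, 2) − 0.2·(8, 24) = (-0.6, -2.8)
Step 2: at (-0.6, -2.8), ∇g = (-4.8, -33.6) → (-0.6, -2.8) − 0.2·(-4.8, -33.6) = (0.36, 3.92)
Step 3: at (0.36, 3.92), ∇g = (2.88, 47.04) → (0.36, 3.92) − 0.2·(2.88, 47.04) = (-0.216, -5.488)
x = -0.216

-0.216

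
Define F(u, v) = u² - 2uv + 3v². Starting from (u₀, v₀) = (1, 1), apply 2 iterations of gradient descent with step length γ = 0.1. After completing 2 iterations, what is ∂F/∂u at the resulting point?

∇F = (2u - 2v, -2u + 6v)
Step 1: at (1, 1), ∇F = (0, 4) → (1, 1) − 0.1·(0, 4) = (1, 0.6)
Step 2: at (1, 0.6), ∇F = (0.8, 1.6) → (1, 0.6) − 0.1·(0.8, 1.6) = (0.92, 0.44)
∂F/∂u at (0.92, 0.44) = 0.96

0.96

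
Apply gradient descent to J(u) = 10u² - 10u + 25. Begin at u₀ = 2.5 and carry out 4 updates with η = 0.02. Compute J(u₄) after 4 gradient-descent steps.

J′(u) = 20u - 10
u₁ = 2.5 − 0.02·40 = 1.7
u₂ = 1.7 − 0.02·24 = 1.22
u₃ = 1.22 − 0.02·14.4 = 0.932
u₄ = 0.932 − 0.02·8.64 = 0.7592
J(0.7592) = 23.1718464

23.1718464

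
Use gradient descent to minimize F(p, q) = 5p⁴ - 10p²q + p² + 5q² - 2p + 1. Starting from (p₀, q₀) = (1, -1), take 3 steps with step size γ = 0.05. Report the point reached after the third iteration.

(0.372, 0.27)

∇F = (20p³ - 20pq + 2p - 2, -10p² + 10q)
(p₁, q₁) = (1, -1) − 0.05·(40, -20) = (-1, 0)
(p₂, q₂) = (-1, 0) − 0.05·(-24, -10) = (0.2, 0.5)
(p₃, q₃) = (0.2, 0.5) − 0.05·(-3.44, 4.6) = (0.372, 0.27)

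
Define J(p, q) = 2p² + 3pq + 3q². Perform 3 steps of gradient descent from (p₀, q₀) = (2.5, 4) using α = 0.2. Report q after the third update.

∇J = (4p + 3q, 3p + 6q)
Step 1: at (2.5, 4), ∇J = (22, 31.5) → (2.5, 4) − 0.2·(22, 31.5) = (-1.9, -2.3)
Step 2: at (-1.9, -2.3), ∇J = (-14.5, -19.5) → (-1.9, -2.3) − 0.2·(-14.5, -19.5) = (1, 1.6)
Step 3: at (1, 1.6), ∇J = (8.8, 12.6) → (1, 1.6) − 0.2·(8.8, 12.6) = (-0.76, -0.92)
q = -0.92

-0.92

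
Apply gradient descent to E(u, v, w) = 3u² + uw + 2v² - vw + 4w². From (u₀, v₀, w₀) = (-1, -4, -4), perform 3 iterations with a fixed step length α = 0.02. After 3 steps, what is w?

∇E = (6u + w, 4v - w, u - v + 8w)
(u₁, v₁, w₁) = (-1, -4, -4) − 0.02·(-10, -12, -29) = (-0.8, -3.76, -3.42)
(u₂, v₂, w₂) = (-0.8, -3.76, -3.42) − 0.02·(-8.22, -11.62, -24.4) = (-0.6356, -3.5276, -2.932)
(u₃, v₃, w₃) = (-0.6356, -3.5276, -2.932) − 0.02·(-6.7456, -11.1784, -20.564) = (-0.500688, -3.304032, -2.52072)
w = -2.52072

-2.52072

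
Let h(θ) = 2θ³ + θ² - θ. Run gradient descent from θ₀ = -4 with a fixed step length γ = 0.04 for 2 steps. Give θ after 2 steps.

-20.269696

h′(θ) = 6θ² + 2θ - 1
θ₁ = -4 − 0.04·87 = -7.48
θ₂ = -7.48 − 0.04·319.7424 = -20.269696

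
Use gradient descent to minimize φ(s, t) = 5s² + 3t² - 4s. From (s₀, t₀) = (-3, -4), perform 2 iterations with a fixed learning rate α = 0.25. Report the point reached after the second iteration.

(-7.25, -1)

∇φ = (10s - 4, 6t)
(s₁, t₁) = (-3, -4) − 0.25·(-34, -24) = (5.5, 2)
(s₂, t₂) = (5.5, 2) − 0.25·(51, 12) = (-7.25, -1)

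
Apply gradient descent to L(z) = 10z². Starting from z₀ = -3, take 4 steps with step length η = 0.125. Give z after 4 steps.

-15.1875

L′(z) = 20z
z₁ = -3 − 0.125·(-60) = 4.5
z₂ = 4.5 − 0.125·90 = -6.75
z₃ = -6.75 − 0.125·(-135) = 10.125
z₄ = 10.125 − 0.125·202.5 = -15.1875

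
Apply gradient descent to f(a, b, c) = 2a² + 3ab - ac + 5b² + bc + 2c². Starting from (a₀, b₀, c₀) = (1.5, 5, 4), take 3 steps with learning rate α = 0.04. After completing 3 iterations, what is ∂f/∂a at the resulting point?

1.231872

∇f = (4a + 3b - c, 3a + 10b + c, -a + b + 4c)
Step 1: at (1.5, 5, 4), ∇f = (17, 58.5, 19.5) → (1.5, 5, 4) − 0.04·(17, 58.5, 19.5) = (0.82, 2.66, 3.22)
Step 2: at (0.82, 2.66, 3.22), ∇f = (8.04, 32.28, 14.72) → (0.82, 2.66, 3.22) − 0.04·(8.04, 32.28, 14.72) = (0.4984, 1.3688, 2.6312)
Step 3: at (0.4984, 1.3688, 2.6312), ∇f = (3.4688, 17.8144, 11.3952) → (0.4984, 1.3688, 2.6312) − 0.04·(3.4688, 17.8144, 11.3952) = (0.359648, 0.656224, 2.175392)
∂f/∂a at (0.359648, 0.656224, 2.175392) = 1.231872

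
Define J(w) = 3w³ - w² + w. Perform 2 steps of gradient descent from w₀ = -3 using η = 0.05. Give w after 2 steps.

J′(w) = 9w² - 2w + 1
w₁ = -3 − 0.05·88 = -7.4
w₂ = -7.4 − 0.05·508.64 = -32.832

-32.832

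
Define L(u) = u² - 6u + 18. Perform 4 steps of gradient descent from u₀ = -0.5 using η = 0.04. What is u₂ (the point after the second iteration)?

0.0376

L′(u) = 2u - 6
Step 1: L′(-0.5) = -7; u₁ = -0.5 − 0.04·(-7) = -0.22
Step 2: L′(-0.22) = -6.44; u₂ = -0.22 − 0.04·(-6.44) = 0.0376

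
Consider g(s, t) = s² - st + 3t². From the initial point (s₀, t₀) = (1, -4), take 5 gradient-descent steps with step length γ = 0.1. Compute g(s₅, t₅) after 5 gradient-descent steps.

∇g = (2s - t, -s + 6t)
(s₁, t₁) = (1, -4) − 0.1·(6, -25) = (0.4, -1.5)
(s₂, t₂) = (0.4, -1.5) − 0.1·(2.3, -9.4) = (0.17, -0.56)
(s₃, t₃) = (0.17, -0.56) − 0.1·(0.9, -3.53) = (0.08, -0.207)
(s₄, t₄) = (0.08, -0.207) − 0.1·(0.367, -1.322) = (0.0433, -0.0748)
(s₅, t₅) = (0.0433, -0.0748) − 0.1·(0.1614, -0.4921) = (0.02716, -0.02559)
g(0.02716, -0.02559) = 0.0033972343

0.0033972343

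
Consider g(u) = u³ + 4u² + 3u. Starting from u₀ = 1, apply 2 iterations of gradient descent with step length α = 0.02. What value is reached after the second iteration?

0.513696

g′(u) = 3u² + 8u + 3
u₁ = 1 − 0.02·14 = 0.72
u₂ = 0.72 − 0.02·10.3152 = 0.513696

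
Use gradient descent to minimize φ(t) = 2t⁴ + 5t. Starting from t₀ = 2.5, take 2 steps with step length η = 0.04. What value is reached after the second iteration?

3.39856

φ′(t) = 8t³ + 5
t₁ = 2.5 − 0.04·130 = -2.7
t₂ = -2.7 − 0.04·(-152.464) = 3.39856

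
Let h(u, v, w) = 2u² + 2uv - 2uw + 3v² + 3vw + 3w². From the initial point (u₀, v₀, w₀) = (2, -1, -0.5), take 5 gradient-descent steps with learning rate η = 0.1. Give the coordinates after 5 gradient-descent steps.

∇h = (4u + 2v - 2w, 2u + 6v + 3w, -2u + 3v + 6w)
(u₁, v₁, w₁) = (2, -1, -0.5) − 0.1·(7, -3.5, -10) = (1.3, -0.65, 0.5)
(u₂, v₂, w₂) = (1.3, -0.65, 0.5) − 0.1·(2.9, 0.2, -1.55) = (1.01, -0.67, 0.655)
(u₃, v₃, w₃) = (1.01, -0.67, 0.655) − 0.1·(1.39, -0.035, -0.1) = (0.871, -0.6665, 0.665)
(u₄, v₄, w₄) = (0.871, -0.6665, 0.665) − 0.1·(0.821, -0.262, 0.2485) = (0.7889, -0.6403, 0.64015)
(u₅, v₅, w₅) = (0.7889, -0.6403, 0.64015) − 0.1·(0.5947, -0.34355, 0.3422) = (0.72943, -0.605945, 0.60593)

(0.72943, -0.605945, 0.60593)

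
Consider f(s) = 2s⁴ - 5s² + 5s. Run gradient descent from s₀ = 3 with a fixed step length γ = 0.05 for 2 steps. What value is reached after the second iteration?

102.32955

f′(s) = 8s³ - 10s + 5
s₁ = 3 − 0.05·191 = -6.55
s₂ = -6.55 − 0.05·(-2177.591) = 102.32955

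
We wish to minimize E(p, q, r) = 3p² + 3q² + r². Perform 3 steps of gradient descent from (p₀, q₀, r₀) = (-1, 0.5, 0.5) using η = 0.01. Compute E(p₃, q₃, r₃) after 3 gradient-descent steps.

2.808472274176

∇E = (6p, 6q, 2r)
(p₁, q₁, r₁) = (-1, 0.5, 0.5) − 0.01·(-6, 3, 1) = (-0.94, 0.47, 0.49)
(p₂, q₂, r₂) = (-0.94, 0.47, 0.49) − 0.01·(-5.64, 2.82, 0.98) = (-0.8836, 0.4418, 0.4802)
(p₃, q₃, r₃) = (-0.8836, 0.4418, 0.4802) − 0.01·(-5.3016, 2.6508, 0.9604) = (-0.830584, 0.415292, 0.470596)
E(-0.830584, 0.415292, 0.470596) = 2.808472274176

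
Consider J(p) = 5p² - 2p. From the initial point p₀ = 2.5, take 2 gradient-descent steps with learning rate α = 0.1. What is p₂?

J′(p) = 10p - 2
p₁ = 2.5 − 0.1·23 = 0.2
p₂ = 0.2 − 0.1·0 = 0.2

0.2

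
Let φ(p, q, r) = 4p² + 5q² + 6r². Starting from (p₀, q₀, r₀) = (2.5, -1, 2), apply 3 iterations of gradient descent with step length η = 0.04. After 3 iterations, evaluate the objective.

3.179461697536

∇φ = (8p, 10q, 12r)
(p₁, q₁, r₁) = (2.5, -1, 2) − 0.04·(20, -10, 24) = (1.7, -0.6, 1.04)
(p₂, q₂, r₂) = (1.7, -0.6, 1.04) − 0.04·(13.6, -6, 12.48) = (1.156, -0.36, 0.5408)
(p₃, q₃, r₃) = (1.156, -0.36, 0.5408) − 0.04·(9.248, -3.6, 6.4896) = (0.78608, -0.216, 0.281216)
φ(0.78608, -0.216, 0.281216) = 3.179461697536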